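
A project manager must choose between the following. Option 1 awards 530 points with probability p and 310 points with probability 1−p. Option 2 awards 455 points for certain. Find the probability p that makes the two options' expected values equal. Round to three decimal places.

p·530 + (1−p)·310 = 455
220p + 310 = 455
p = (455 − 310) / 220

p = 0.659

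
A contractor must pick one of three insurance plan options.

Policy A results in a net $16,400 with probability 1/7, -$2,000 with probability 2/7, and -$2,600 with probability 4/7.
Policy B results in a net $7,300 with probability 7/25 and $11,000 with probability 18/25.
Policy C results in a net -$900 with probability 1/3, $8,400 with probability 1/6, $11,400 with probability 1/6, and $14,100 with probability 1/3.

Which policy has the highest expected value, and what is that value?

Policy A = 1/7 × 16400 + 2/7 × (-2000) + 4/7 × (-2600) = 2342.8571 − 571.4286 − 1485.7143 = 285.7143
Policy B = 7/25 × 7300 + 18/25 × 11000 = 2044 + 7920 = 9964
Policy C = 1/3 × (-900) + 1/6 × 8400 + 1/6 × 11400 + 1/3 × 14100 = -300 + 1400 + 1900 + 4700 = 7700

Policy B ($9,964)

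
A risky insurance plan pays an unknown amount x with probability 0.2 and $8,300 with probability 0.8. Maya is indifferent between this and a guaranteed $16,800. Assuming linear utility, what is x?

x = $50,800

0.2·x + 0.8·8300 = 16800
0.2·x = 16800 − 6640 = 10160
x = 10160 / 0.2 = 50800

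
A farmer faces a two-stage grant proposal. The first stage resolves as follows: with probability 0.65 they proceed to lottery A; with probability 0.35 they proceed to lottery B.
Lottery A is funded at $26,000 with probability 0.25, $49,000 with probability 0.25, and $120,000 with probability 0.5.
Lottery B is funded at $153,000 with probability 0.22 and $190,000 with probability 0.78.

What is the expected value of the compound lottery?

$114,838.50

EV(A) = 0.25 × 26000 + 0.25 × 49000 + 0.5 × 120000 = 6500 + 12250 + 60000 = 78750
EV(B) = 0.22 × 153000 + 0.78 × 190000 = 33660 + 148200 = 181860
Overall = 0.65 × 78750 + 0.35 × 181860 = 51187.5 + 63651 = 114838.5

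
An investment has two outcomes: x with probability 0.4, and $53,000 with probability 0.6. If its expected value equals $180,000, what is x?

x = $370,500

0.4·x + 0.6·53000 = 180000
0.4·x = 180000 − 31800 = 148200
x = 148200 / 0.4 = 370500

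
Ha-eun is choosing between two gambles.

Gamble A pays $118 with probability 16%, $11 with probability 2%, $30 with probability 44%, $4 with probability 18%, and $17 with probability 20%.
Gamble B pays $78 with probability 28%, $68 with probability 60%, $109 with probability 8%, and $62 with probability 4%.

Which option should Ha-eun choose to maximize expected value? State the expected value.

Gamble A = 0.16 × 118 + 0.02 × 11 + 0.44 × 30 + 0.18 × 4 + 0.2 × 17 = 18.88 + 0.22 + 13.2 + 0.72 + 3.4 = 36.42
Gamble B = 0.28 × 78 + 0.6 × 68 + 0.08 × 109 + 0.04 × 62 = 21.84 + 40.8 + 8.72 + 2.48 = 73.84

Gamble B ($73.84)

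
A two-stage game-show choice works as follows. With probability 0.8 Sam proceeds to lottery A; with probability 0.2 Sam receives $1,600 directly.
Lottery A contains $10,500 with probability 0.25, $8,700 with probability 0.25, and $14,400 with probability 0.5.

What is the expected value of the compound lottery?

EV(A) = 0.25 × 10500 + 0.25 × 8700 + 0.5 × 14400 = 2625 + 2175 + 7200 = 12000
Branch B: 1600 (certain)
Overall = 0.8 × 12000 + 0.2 × 1600 = 9600 + 320 = 9920

$9,920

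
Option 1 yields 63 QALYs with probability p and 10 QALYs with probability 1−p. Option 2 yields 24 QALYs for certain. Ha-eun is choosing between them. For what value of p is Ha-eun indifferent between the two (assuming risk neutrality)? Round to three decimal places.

p = 0.264

p·63 + (1−p)·10 = 24
53p + 10 = 24
p = (24 − 10) / 53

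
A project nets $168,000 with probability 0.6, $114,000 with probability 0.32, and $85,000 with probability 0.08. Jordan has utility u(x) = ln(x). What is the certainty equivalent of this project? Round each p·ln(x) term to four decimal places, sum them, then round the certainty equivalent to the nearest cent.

E[u] = 0.6·ln(168000) + 0.32·ln(114000) + 0.08·ln(85000) = 7.2190 + 3.7261 + 0.9080 = 11.8531
CE = e^11.8531 ≈ 140519.28

$140,519.28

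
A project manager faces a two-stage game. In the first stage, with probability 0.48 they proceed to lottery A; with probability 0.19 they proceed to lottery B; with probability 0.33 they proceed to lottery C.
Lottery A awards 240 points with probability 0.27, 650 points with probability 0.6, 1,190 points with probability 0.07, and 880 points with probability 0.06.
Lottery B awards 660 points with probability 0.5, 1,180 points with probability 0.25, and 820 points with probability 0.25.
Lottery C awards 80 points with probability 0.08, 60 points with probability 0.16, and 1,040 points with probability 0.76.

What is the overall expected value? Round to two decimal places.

707.44 points

EV(A) = 0.27 × 240 + 0.6 × 650 + 0.07 × 1190 + 0.06 × 880 = 64.8 + 390 + 83.3 + 52.8 = 590.9
EV(B) = 0.5 × 660 + 0.25 × 1180 + 0.25 × 820 = 330 + 295 + 205 = 830
EV(C) = 0.08 × 80 + 0.16 × 60 + 0.76 × 1040 = 6.4 + 9.6 + 790.4 = 806.4
Overall = 0.48 × 590.9 + 0.19 × 830 + 0.33 × 806.4 = 283.632 + 157.7 + 266.112 = 707.444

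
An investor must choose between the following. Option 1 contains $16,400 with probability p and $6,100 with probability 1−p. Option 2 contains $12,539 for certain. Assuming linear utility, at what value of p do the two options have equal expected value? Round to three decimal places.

p·16400 + (1−p)·6100 = 12539
10300p + 6100 = 12539
p = (12539 − 6100) / 10300

p = 0.625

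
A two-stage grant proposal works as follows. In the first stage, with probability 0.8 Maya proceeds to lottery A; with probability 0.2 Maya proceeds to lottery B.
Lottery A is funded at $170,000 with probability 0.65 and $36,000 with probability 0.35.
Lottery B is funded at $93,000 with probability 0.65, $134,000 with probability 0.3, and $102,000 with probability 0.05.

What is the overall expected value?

$119,630

EV(A) = 0.65 × 170000 + 0.35 × 36000 = 110500 + 12600 = 123100
EV(B) = 0.65 × 93000 + 0.3 × 134000 + 0.05 × 102000 = 60450 + 40200 + 5100 = 105750
Overall = 0.8 × 123100 + 0.2 × 105750 = 98480 + 21150 = 119630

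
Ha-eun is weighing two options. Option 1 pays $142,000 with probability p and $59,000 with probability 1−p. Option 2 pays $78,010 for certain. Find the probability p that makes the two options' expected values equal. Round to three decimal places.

p·142000 + (1−p)·59000 = 78010
83000p + 59000 = 78010
p = (78010 − 59000) / 83000

p = 0.229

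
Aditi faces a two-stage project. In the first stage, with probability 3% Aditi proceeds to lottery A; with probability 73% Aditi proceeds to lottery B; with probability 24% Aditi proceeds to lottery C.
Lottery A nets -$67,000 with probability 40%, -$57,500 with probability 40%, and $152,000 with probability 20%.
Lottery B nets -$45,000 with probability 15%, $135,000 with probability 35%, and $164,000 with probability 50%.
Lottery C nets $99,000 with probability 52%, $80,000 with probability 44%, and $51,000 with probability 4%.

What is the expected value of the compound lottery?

EV(A) = 0.4 × (-67000) + 0.4 × (-57500) + 0.2 × 152000 = -26800 − 23000 + 30400 = -19400
EV(B) = 0.15 × (-45000) + 0.35 × 135000 + 0.5 × 164000 = -6750 + 47250 + 82000 = 122500
EV(C) = 0.52 × 99000 + 0.44 × 80000 + 0.04 × 51000 = 51480 + 35200 + 2040 = 88720
Overall = 0.03 × (-19400) + 0.73 × 122500 + 0.24 × 88720 = -582 + 89425 + 21292.8 = 110135.8

$110,135.80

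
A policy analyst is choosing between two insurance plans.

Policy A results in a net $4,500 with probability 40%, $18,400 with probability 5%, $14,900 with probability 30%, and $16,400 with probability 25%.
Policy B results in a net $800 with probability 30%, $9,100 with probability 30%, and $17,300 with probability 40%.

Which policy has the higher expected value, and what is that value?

Policy A = 0.4 × 4500 + 0.05 × 18400 + 0.3 × 14900 + 0.25 × 16400 = 1800 + 920 + 4470 + 4100 = 11290
Policy B = 0.3 × 800 + 0.3 × 9100 + 0.4 × 17300 = 240 + 2730 + 6920 = 9890

Policy A ($11,290)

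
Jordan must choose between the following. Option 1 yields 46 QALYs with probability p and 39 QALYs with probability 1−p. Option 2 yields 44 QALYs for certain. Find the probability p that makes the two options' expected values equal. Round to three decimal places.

p = 0.714

p·46 + (1−p)·39 = 44
7p + 39 = 44
p = (44 − 39) / 7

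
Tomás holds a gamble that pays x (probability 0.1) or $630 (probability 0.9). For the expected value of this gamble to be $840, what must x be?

x = $2,730

0.1·x + 0.9·630 = 840
0.1·x = 840 − 567 = 273
x = 273 / 0.1 = 2730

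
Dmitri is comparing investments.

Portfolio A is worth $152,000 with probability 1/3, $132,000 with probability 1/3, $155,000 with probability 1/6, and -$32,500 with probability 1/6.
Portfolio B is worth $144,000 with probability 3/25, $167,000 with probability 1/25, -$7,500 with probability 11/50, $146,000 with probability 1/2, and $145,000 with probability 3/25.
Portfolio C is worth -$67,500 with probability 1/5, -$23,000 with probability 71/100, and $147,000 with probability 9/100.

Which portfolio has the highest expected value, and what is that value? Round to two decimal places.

Portfolio A ($115,083.33)

Portfolio A = 1/3 × 152000 + 1/3 × 132000 + 1/6 × 155000 + 1/6 × (-32500) = 50666.6667 + 44000 + 25833.3333 − 5416.6667 = 115083.3333
Portfolio B = 3/25 × 144000 + 1/25 × 167000 + 11/50 × (-7500) + 1/2 × 146000 + 3/25 × 145000 = 17280 + 6680 − 1650 + 73000 + 17400 = 112710
Portfolio C = 1/5 × (-67500) + 71/100 × (-23000) + 9/100 × 147000 = -13500 − 16330 + 13230 = -16600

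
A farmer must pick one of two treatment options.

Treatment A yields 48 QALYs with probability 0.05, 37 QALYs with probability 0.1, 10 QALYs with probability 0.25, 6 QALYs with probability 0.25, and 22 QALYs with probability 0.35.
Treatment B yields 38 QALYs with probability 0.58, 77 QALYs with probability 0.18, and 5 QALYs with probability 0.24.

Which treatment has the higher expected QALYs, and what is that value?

Treatment B (37.1 QALYs)

Treatment A = 0.05 × 48 + 0.1 × 37 + 0.25 × 10 + 0.25 × 6 + 0.35 × 22 = 2.4 + 3.7 + 2.5 + 1.5 + 7.7 = 17.8
Treatment B = 0.58 × 38 + 0.18 × 77 + 0.24 × 5 = 22.04 + 13.86 + 1.2 = 37.1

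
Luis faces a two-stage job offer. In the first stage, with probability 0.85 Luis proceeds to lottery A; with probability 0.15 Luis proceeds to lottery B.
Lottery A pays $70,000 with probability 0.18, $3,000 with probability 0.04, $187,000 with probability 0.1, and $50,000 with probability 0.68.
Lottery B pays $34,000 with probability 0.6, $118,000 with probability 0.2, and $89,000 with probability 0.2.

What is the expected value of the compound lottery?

$64,877

EV(A) = 0.18 × 70000 + 0.04 × 3000 + 0.1 × 187000 + 0.68 × 50000 = 12600 + 120 + 18700 + 34000 = 65420
EV(B) = 0.6 × 34000 + 0.2 × 118000 + 0.2 × 89000 = 20400 + 23600 + 17800 = 61800
Overall = 0.85 × 65420 + 0.15 × 61800 = 55607 + 9270 = 64877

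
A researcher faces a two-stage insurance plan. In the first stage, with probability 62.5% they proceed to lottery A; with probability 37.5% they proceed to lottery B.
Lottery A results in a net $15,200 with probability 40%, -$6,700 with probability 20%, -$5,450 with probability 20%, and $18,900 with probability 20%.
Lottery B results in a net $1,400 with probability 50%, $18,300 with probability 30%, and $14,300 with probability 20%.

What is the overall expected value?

EV(A) = 0.4 × 15200 + 0.2 × (-6700) + 0.2 × (-5450) + 0.2 × 18900 = 6080 − 1340 − 1090 + 3780 = 7430
EV(B) = 0.5 × 1400 + 0.3 × 18300 + 0.2 × 14300 = 700 + 5490 + 2860 = 9050
Overall = 0.625 × 7430 + 0.375 × 9050 = 4643.75 + 3393.75 = 8037.5

$8,037.50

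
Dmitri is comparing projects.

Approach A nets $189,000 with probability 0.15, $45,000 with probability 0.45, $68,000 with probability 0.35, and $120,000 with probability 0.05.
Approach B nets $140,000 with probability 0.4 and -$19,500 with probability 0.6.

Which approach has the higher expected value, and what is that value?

Approach A = 0.15 × 189000 + 0.45 × 45000 + 0.35 × 68000 + 0.05 × 120000 = 28350 + 20250 + 23800 + 6000 = 78400
Approach B = 0.4 × 140000 + 0.6 × (-19500) = 56000 − 11700 = 44300

Approach A ($78,400)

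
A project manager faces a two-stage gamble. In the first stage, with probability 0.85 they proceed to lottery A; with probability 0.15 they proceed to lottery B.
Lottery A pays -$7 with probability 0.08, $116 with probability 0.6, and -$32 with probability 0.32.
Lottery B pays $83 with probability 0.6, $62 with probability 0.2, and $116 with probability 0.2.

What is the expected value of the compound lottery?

$62.79

EV(A) = 0.08 × (-7) + 0.6 × 116 + 0.32 × (-32) = -0.56 + 69.6 − 10.24 = 58.8
EV(B) = 0.6 × 83 + 0.2 × 62 + 0.2 × 116 = 49.8 + 12.4 + 23.2 = 85.4
Overall = 0.85 × 58.8 + 0.15 × 85.4 = 49.98 + 12.81 = 62.79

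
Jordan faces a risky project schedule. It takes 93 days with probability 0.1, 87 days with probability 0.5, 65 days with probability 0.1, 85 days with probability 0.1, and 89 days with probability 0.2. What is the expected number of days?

85.6 days

EV = 0.1 × 93 + 0.5 × 87 + 0.1 × 65 + 0.1 × 85 + 0.2 × 89 = 9.3 + 43.5 + 6.5 + 8.5 + 17.8 = 85.6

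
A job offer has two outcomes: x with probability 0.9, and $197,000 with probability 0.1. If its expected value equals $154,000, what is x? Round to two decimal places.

x = $149,222.22

0.9·x + 0.1·197000 = 154000
0.9·x = 154000 − 19700 = 134300
x = 134300 / 0.9 = 149222.2222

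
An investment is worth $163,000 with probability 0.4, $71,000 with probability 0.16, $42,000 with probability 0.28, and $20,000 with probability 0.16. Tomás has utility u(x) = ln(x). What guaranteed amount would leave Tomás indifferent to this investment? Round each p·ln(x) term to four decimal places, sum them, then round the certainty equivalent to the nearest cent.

$69,786.79

E[u] = 0.4·ln(163000) + 0.16·ln(71000) + 0.28·ln(42000) + 0.16·ln(20000) = 4.8006 + 1.7873 + 2.9807 + 1.5846 = 11.1532
CE = e^11.1532 ≈ 69786.79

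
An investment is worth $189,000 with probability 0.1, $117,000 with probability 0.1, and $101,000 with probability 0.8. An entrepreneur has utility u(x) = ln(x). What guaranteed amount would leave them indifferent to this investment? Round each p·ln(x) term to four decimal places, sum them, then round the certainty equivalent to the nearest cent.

$109,130.53

E[u] = 0.1·ln(189000) + 0.1·ln(117000) + 0.8·ln(101000) = 1.2150 + 1.1670 + 9.2183 = 11.6003
CE = e^11.6003 ≈ 109130.53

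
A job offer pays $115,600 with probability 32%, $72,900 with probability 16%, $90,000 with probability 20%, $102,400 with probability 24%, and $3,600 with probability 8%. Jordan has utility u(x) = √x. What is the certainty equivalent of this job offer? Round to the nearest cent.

$86,200.96

E[u] = 0.32·√115600 + 0.16·√72900 + 0.2·√90000 + 0.24·√102400 + 0.08·√3600 = 0.32·340 + 0.16·270 + 0.2·300 + 0.24·320 + 0.08·60 = 293.6
CE = (293.6)² = 86200.96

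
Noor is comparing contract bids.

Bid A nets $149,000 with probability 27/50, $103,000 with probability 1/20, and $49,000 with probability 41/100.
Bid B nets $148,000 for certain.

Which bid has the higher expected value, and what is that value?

Bid A = 27/50 × 149000 + 1/20 × 103000 + 41/100 × 49000 = 80460 + 5150 + 20090 = 105700
Bid B: 148000 (certain)

Bid B ($148,000)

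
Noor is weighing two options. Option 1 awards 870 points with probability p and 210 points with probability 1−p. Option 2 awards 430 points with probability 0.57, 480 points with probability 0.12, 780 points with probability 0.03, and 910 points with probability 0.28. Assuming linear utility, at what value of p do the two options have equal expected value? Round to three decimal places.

p = 0.562

EV(Option 2) = 0.57 × 430 + 0.12 × 480 + 0.03 × 780 + 0.28 × 910 = 245.1 + 57.6 + 23.4 + 254.8 = 580.9
p·870 + (1−p)·210 = 580.9
660p + 210 = 580.9
p = (580.9 − 210) / 660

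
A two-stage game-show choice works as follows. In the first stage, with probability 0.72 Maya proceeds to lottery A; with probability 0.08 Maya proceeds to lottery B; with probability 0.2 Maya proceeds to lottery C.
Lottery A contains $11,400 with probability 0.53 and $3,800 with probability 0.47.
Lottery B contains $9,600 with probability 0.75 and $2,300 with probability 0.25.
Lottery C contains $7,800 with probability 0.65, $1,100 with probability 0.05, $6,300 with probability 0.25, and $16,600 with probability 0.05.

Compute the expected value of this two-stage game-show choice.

$7,764.16

EV(A) = 0.53 × 11400 + 0.47 × 3800 = 6042 + 1786 = 7828
EV(B) = 0.75 × 9600 + 0.25 × 2300 = 7200 + 575 = 7775
EV(C) = 0.65 × 7800 + 0.05 × 1100 + 0.25 × 6300 + 0.05 × 16600 = 5070 + 55 + 1575 + 830 = 7530
Overall = 0.72 × 7828 + 0.08 × 7775 + 0.2 × 7530 = 5636.16 + 622 + 1506 = 7764.16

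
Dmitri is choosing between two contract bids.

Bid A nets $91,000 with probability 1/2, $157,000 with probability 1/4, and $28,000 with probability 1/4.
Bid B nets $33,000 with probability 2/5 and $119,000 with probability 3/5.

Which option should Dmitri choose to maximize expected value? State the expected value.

Bid A = 1/2 × 91000 + 1/4 × 157000 + 1/4 × 28000 = 45500 + 39250 + 7000 = 91750
Bid B = 2/5 × 33000 + 3/5 × 119000 = 13200 + 71400 = 84600

Bid A ($91,750)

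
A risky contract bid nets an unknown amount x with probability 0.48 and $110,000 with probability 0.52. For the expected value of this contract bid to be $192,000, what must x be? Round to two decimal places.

x = $280,833.33

0.48·x + 0.52·110000 = 192000
0.48·x = 192000 − 57200 = 134800
x = 134800 / 0.48 = 280833.3333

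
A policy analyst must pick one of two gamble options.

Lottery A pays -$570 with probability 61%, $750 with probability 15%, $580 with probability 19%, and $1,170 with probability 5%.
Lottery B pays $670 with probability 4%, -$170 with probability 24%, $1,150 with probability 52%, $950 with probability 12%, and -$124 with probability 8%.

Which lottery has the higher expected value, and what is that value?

Lottery A = 0.61 × (-570) + 0.15 × 750 + 0.19 × 580 + 0.05 × 1170 = -347.7 + 112.5 + 110.2 + 58.5 = -66.5
Lottery B = 0.04 × 670 + 0.24 × (-170) + 0.52 × 1150 + 0.12 × 950 + 0.08 × (-124) = 26.8 − 40.8 + 598 + 114 − 9.92 = 688.08

Lottery B ($688.08)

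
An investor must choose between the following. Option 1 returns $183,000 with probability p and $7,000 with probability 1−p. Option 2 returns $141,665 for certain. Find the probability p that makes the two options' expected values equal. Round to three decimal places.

p = 0.765

p·183000 + (1−p)·7000 = 141665
176000p + 7000 = 141665
p = (141665 − 7000) / 176000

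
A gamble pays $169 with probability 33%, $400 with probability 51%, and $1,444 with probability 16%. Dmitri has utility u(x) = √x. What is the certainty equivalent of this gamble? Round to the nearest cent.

E[u] = 0.33·√169 + 0.51·√400 + 0.16·√1444 = 0.33·13 + 0.51·20 + 0.16·38 = 20.57
CE = (20.57)² = 423.1249

$423.12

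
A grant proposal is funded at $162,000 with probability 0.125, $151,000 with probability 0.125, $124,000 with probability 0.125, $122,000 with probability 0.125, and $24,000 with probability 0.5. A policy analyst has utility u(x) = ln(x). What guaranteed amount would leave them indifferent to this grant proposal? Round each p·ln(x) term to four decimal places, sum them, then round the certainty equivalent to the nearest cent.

$57,693.51

E[u] = 0.125·ln(162000) + 0.125·ln(151000) + 0.125·ln(124000) + 0.125·ln(122000) + 0.5·ln(24000) = 1.4994 + 1.4906 + 1.4660 + 1.4640 + 5.0429 = 10.9629
CE = e^10.9629 ≈ 57693.51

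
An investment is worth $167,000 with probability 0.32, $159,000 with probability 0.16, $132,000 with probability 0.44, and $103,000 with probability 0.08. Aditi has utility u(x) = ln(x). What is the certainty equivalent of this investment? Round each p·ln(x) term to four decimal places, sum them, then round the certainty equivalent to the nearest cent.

E[u] = 0.32·ln(167000) + 0.16·ln(159000) + 0.44·ln(132000) + 0.08·ln(103000) = 3.8482 + 1.9163 + 5.1878 + 0.9234 = 11.8757
CE = e^11.8757 ≈ 143731.18

$143,731.18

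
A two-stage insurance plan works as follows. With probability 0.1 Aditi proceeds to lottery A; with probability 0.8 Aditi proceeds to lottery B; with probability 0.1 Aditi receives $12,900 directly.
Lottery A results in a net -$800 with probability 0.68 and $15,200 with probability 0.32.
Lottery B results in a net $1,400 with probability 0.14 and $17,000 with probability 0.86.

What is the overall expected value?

$13,574.80

EV(A) = 0.68 × (-800) + 0.32 × 15200 = -544 + 4864 = 4320
EV(B) = 0.14 × 1400 + 0.86 × 17000 = 196 + 14620 = 14816
Branch C: 12900 (certain)
Overall = 0.1 × 4320 + 0.8 × 14816 + 0.1 × 12900 = 432 + 11852.8 + 1290 = 13574.8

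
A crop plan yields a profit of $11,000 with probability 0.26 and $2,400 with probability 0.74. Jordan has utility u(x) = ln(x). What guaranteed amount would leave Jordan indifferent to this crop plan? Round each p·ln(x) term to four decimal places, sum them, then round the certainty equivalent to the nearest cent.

E[u] = 0.26·ln(11000) + 0.74·ln(2400) = 2.4195 + 5.7596 = 8.1791
CE = e^8.1791 ≈ 3565.64

$3,565.64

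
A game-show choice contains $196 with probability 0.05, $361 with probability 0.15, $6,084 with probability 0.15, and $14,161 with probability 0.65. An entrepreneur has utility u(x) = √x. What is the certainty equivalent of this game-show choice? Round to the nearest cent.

E[u] = 0.05·√196 + 0.15·√361 + 0.15·√6084 + 0.65·√14161 = 0.05·14 + 0.15·19 + 0.15·78 + 0.65·119 = 92.6
CE = (92.6)² = 8574.76

$8,574.76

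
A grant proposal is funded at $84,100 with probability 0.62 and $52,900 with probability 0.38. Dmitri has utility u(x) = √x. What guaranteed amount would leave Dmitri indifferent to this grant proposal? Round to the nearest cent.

$71,395.84

E[u] = 0.62·√84100 + 0.38·√52900 = 0.62·290 + 0.38·230 = 267.2
CE = (267.2)² = 71395.84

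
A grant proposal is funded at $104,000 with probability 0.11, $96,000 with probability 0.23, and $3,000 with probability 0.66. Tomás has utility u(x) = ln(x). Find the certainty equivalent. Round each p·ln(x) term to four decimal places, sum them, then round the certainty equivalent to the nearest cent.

$9,833.01

E[u] = 0.11·ln(104000) + 0.23·ln(96000) + 0.66·ln(3000) = 1.2707 + 2.6386 + 5.2842 = 9.1935
CE = e^9.1935 ≈ 9833.01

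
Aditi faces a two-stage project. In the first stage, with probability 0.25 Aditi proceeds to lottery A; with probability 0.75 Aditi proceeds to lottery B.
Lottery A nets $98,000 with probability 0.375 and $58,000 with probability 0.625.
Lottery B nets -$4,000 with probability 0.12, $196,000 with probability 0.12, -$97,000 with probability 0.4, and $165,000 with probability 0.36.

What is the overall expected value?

EV(A) = 0.375 × 98000 + 0.625 × 58000 = 36750 + 36250 = 73000
EV(B) = 0.12 × (-4000) + 0.12 × 196000 + 0.4 × (-97000) + 0.36 × 165000 = -480 + 23520 − 38800 + 59400 = 43640
Overall = 0.25 × 73000 + 0.75 × 43640 = 18250 + 32730 = 50980

$50,980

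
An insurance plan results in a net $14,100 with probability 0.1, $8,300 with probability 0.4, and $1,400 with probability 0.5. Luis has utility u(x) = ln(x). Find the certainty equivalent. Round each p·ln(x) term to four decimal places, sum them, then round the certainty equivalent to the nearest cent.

E[u] = 0.1·ln(14100) + 0.4·ln(8300) + 0.5·ln(1400) = 0.9554 + 3.6096 + 3.6221 = 8.1871
CE = e^8.1871 ≈ 3594.28

$3,594.28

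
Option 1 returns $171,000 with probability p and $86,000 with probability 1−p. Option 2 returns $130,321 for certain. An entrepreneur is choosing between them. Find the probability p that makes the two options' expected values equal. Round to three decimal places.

p = 0.521

p·171000 + (1−p)·86000 = 130321
85000p + 86000 = 130321
p = (130321 − 86000) / 85000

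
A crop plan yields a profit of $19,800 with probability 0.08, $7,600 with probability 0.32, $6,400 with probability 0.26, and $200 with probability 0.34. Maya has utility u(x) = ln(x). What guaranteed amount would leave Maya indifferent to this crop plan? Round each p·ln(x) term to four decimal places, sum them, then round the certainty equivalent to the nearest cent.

$2,278.11

E[u] = 0.08·ln(19800) + 0.32·ln(7600) + 0.26·ln(6400) + 0.34·ln(200) = 0.7915 + 2.8595 + 2.2787 + 1.8014 = 7.7311
CE = e^7.7311 ≈ 2278.11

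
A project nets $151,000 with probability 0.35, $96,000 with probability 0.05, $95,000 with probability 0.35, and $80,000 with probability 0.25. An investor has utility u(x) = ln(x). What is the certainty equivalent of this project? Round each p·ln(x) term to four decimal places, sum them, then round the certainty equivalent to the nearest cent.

E[u] = 0.35·ln(151000) + 0.05·ln(96000) + 0.35·ln(95000) + 0.25·ln(80000) = 4.1738 + 0.5736 + 4.0116 + 2.8224 = 11.5814
CE = e^11.5814 ≈ 107087.34

$107,087.34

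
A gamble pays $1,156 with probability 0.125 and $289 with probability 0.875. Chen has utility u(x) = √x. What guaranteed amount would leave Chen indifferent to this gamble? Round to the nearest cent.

$365.77

E[u] = 0.125·√1156 + 0.875·√289 = 0.125·34 + 0.875·17 = 19.125
CE = (19.125)² = 365.765625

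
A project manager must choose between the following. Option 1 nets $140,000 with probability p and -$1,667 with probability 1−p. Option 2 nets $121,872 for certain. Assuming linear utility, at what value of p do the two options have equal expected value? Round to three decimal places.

p = 0.872

p·140000 + (1−p)·(-1667) = 121872
141667p − 1667 = 121872
p = (121872 + 1667) / 141667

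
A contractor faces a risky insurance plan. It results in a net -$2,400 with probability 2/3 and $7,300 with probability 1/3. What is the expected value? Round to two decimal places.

$833.33

EV = 2/3 × (-2400) + 1/3 × 7300 = -1600 + 2433.3333 = 833.3333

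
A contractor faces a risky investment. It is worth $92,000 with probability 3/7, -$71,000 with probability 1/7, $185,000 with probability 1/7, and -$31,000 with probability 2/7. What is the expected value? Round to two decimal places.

$46,857.14

EV = 3/7 × 92000 + 1/7 × (-71000) + 1/7 × 185000 + 2/7 × (-31000) = 39428.5714 − 10142.8571 + 26428.5714 − 8857.1429 = 46857.1429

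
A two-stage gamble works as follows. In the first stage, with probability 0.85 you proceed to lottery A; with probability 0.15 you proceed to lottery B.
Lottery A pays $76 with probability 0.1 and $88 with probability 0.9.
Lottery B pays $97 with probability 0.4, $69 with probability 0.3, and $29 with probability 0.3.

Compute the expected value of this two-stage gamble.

$84.01

EV(A) = 0.1 × 76 + 0.9 × 88 = 7.6 + 79.2 = 86.8
EV(B) = 0.4 × 97 + 0.3 × 69 + 0.3 × 29 = 38.8 + 20.7 + 8.7 = 68.2
Overall = 0.85 × 86.8 + 0.15 × 68.2 = 73.78 + 10.23 = 84.01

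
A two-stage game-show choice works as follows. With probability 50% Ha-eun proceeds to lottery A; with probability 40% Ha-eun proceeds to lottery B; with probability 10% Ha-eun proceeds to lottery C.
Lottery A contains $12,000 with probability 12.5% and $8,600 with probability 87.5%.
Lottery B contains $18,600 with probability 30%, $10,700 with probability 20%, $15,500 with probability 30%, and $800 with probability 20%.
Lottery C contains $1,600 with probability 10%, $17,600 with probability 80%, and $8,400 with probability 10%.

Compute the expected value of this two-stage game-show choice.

EV(A) = 0.125 × 12000 + 0.875 × 8600 = 1500 + 7525 = 9025
EV(B) = 0.3 × 18600 + 0.2 × 10700 + 0.3 × 15500 + 0.2 × 800 = 5580 + 2140 + 4650 + 160 = 12530
EV(C) = 0.1 × 1600 + 0.8 × 17600 + 0.1 × 8400 = 160 + 14080 + 840 = 15080
Overall = 0.5 × 9025 + 0.4 × 12530 + 0.1 × 15080 = 4512.5 + 5012 + 1508 = 11032.5

$11,032.50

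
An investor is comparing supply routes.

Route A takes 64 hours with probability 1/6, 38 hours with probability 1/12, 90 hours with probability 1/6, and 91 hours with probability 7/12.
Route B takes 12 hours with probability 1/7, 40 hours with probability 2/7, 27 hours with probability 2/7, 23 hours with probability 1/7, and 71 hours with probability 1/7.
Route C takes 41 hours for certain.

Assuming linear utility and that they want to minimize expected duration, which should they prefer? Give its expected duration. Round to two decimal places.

Route A = 1/6 × 64 + 1/12 × 38 + 1/6 × 90 + 7/12 × 91 = 10.6667 + 3.1667 + 15 + 53.0833 = 81.9167
Route B = 1/7 × 12 + 2/7 × 40 + 2/7 × 27 + 1/7 × 23 + 1/7 × 71 = 1.7143 + 11.4286 + 7.7143 + 3.2857 + 10.1429 = 34.2857
Route C: 41 (certain)

Route B (34.29 hours)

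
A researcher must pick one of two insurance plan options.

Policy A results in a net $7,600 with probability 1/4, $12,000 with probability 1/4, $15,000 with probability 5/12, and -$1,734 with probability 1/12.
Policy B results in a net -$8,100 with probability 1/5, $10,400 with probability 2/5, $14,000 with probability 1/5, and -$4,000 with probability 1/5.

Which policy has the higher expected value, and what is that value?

Policy A ($11,005.50)

Policy A = 1/4 × 7600 + 1/4 × 12000 + 5/12 × 15000 + 1/12 × (-1734) = 1900 + 3000 + 6250 − 144.5 = 11005.5
Policy B = 1/5 × (-8100) + 2/5 × 10400 + 1/5 × 14000 + 1/5 × (-4000) = -1620 + 4160 + 2800 − 800 = 4540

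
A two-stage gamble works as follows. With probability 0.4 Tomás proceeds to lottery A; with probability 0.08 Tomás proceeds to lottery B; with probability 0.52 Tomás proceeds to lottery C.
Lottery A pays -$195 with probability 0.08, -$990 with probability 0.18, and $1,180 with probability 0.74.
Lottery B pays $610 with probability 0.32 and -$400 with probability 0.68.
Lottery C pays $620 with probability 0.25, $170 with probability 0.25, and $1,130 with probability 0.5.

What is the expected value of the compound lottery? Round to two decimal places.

$662.12

EV(A) = 0.08 × (-195) + 0.18 × (-990) + 0.74 × 1180 = -15.6 − 178.2 + 873.2 = 679.4
EV(B) = 0.32 × 610 + 0.68 × (-400) = 195.2 − 272 = -76.8
EV(C) = 0.25 × 620 + 0.25 × 170 + 0.5 × 1130 = 155 + 42.5 + 565 = 762.5
Overall = 0.4 × 679.4 + 0.08 × (-76.8) + 0.52 × 762.5 = 271.76 − 6.144 + 396.5 = 662.116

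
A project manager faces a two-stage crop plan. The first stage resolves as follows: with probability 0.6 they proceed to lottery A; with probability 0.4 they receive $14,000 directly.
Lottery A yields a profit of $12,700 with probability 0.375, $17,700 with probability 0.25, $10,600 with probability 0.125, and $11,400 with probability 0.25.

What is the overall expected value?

$13,617.50

EV(A) = 0.375 × 12700 + 0.25 × 17700 + 0.125 × 10600 + 0.25 × 11400 = 4762.5 + 4425 + 1325 + 2850 = 13362.5
Branch B: 14000 (certain)
Overall = 0.6 × 13362.5 + 0.4 × 14000 = 8017.5 + 5600 = 13617.5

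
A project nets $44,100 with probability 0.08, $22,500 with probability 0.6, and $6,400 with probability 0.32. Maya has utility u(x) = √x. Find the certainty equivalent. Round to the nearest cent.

E[u] = 0.08·√44100 + 0.6·√22500 + 0.32·√6400 = 0.08·210 + 0.6·150 + 0.32·80 = 132.4
CE = (132.4)² = 17529.76

$17,529.76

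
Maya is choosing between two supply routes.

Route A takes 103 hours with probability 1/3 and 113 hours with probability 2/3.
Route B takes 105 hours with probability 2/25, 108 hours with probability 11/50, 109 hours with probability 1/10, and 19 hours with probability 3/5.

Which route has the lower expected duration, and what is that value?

Route A = 1/3 × 103 + 2/3 × 113 = 34.3333 + 75.3333 = 109.6667
Route B = 2/25 × 105 + 11/50 × 108 + 1/10 × 109 + 3/5 × 19 = 8.4 + 23.76 + 10.9 + 11.4 = 54.46

Route B (54.46 hours)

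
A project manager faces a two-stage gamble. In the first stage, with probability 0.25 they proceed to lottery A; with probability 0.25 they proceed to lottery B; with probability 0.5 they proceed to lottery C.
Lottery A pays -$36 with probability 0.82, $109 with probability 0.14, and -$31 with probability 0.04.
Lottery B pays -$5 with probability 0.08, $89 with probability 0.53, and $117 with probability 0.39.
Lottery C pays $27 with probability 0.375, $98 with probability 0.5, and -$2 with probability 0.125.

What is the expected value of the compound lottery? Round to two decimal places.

$48.66

EV(A) = 0.82 × (-36) + 0.14 × 109 + 0.04 × (-31) = -29.52 + 15.26 − 1.24 = -15.5
EV(B) = 0.08 × (-5) + 0.53 × 89 + 0.39 × 117 = -0.4 + 47.17 + 45.63 = 92.4
EV(C) = 0.375 × 27 + 0.5 × 98 + 0.125 × (-2) = 10.125 + 49 − 0.25 = 58.875
Overall = 0.25 × (-15.5) + 0.25 × 92.4 + 0.5 × 58.875 = -3.875 + 23.1 + 29.4375 = 48.6625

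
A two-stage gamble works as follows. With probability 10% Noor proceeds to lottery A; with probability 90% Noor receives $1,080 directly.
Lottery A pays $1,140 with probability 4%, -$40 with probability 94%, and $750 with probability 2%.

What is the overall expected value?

$974.30

EV(A) = 0.04 × 1140 + 0.94 × (-40) + 0.02 × 750 = 45.6 − 37.6 + 15 = 23
Branch B: 1080 (certain)
Overall = 0.1 × 23 + 0.9 × 1080 = 2.3 + 972 = 974.3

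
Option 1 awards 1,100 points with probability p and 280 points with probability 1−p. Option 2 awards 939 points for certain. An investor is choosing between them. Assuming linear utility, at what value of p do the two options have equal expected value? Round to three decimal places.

p = 0.804

p·1100 + (1−p)·280 = 939
820p + 280 = 939
p = (939 − 280) / 820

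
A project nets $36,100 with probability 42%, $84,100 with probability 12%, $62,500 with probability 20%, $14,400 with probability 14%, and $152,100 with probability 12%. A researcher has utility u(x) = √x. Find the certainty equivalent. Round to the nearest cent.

$52,075.24

E[u] = 0.42·√36100 + 0.12·√84100 + 0.2·√62500 + 0.14·√14400 + 0.12·√152100 = 0.42·190 + 0.12·290 + 0.2·250 + 0.14·120 + 0.12·390 = 228.2
CE = (228.2)² = 52075.24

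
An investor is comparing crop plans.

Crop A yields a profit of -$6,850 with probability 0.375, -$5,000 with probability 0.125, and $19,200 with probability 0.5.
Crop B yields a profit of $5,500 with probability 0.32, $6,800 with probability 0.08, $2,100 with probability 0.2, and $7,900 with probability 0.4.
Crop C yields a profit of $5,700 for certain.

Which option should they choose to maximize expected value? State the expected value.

Crop A = 0.375 × (-6850) + 0.125 × (-5000) + 0.5 × 19200 = -2568.75 − 625 + 9600 = 6406.25
Crop B = 0.32 × 5500 + 0.08 × 6800 + 0.2 × 2100 + 0.4 × 7900 = 1760 + 544 + 420 + 3160 = 5884
Crop C: 5700 (certain)

Crop A ($6,406.25)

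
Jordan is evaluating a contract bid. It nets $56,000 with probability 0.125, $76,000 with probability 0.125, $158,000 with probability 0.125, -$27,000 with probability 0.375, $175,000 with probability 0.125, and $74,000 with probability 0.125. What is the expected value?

EV = 0.125 × 56000 + 0.125 × 76000 + 0.125 × 158000 + 0.375 × (-27000) + 0.125 × 175000 + 0.125 × 74000 = 7000 + 9500 + 19750 − 10125 + 21875 + 9250 = 57250

$57,250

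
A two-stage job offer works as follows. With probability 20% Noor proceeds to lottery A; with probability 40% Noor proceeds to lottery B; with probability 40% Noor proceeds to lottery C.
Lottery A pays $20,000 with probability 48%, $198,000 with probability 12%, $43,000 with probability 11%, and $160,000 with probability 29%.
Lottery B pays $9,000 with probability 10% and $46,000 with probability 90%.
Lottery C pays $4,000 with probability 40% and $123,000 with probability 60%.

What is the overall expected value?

EV(A) = 0.48 × 20000 + 0.12 × 198000 + 0.11 × 43000 + 0.29 × 160000 = 9600 + 23760 + 4730 + 46400 = 84490
EV(B) = 0.1 × 9000 + 0.9 × 46000 = 900 + 41400 = 42300
EV(C) = 0.4 × 4000 + 0.6 × 123000 = 1600 + 73800 = 75400
Overall = 0.2 × 84490 + 0.4 × 42300 + 0.4 × 75400 = 16898 + 16920 + 30160 = 63978

$63,978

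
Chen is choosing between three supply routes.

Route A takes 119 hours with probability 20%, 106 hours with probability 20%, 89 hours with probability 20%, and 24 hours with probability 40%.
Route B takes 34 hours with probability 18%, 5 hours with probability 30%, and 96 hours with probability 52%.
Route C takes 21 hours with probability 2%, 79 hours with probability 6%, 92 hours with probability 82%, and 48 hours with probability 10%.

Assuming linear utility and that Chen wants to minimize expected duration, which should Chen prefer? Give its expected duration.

Route A = 0.2 × 119 + 0.2 × 106 + 0.2 × 89 + 0.4 × 24 = 23.8 + 21.2 + 17.8 + 9.6 = 72.4
Route B = 0.18 × 34 + 0.3 × 5 + 0.52 × 96 = 6.12 + 1.5 + 49.92 = 57.54
Route C = 0.02 × 21 + 0.06 × 79 + 0.82 × 92 + 0.1 × 48 = 0.42 + 4.74 + 75.44 + 4.8 = 85.4

Route B (57.54 hours)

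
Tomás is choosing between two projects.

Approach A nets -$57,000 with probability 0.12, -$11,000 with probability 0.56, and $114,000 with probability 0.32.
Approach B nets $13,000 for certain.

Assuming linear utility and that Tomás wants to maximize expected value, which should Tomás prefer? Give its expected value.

Approach A = 0.12 × (-57000) + 0.56 × (-11000) + 0.32 × 114000 = -6840 − 6160 + 36480 = 23480
Approach B: 13000 (certain)

Approach A ($23,480)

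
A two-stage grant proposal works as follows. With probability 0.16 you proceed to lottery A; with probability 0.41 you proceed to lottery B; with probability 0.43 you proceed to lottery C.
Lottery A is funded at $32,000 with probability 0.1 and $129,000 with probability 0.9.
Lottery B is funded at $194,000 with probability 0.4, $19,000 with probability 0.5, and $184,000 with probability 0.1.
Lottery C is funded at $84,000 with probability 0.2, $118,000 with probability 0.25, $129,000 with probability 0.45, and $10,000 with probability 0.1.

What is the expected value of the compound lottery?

$107,643.50

EV(A) = 0.1 × 32000 + 0.9 × 129000 = 3200 + 116100 = 119300
EV(B) = 0.4 × 194000 + 0.5 × 19000 + 0.1 × 184000 = 77600 + 9500 + 18400 = 105500
EV(C) = 0.2 × 84000 + 0.25 × 118000 + 0.45 × 129000 + 0.1 × 10000 = 16800 + 29500 + 58050 + 1000 = 105350
Overall = 0.16 × 119300 + 0.41 × 105500 + 0.43 × 105350 = 19088 + 43255 + 45300.5 = 107643.5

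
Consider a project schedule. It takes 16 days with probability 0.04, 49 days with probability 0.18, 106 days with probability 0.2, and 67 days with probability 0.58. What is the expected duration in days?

EV = 0.04 × 16 + 0.18 × 49 + 0.2 × 106 + 0.58 × 67 = 0.64 + 8.82 + 21.2 + 38.86 = 69.52

69.52 days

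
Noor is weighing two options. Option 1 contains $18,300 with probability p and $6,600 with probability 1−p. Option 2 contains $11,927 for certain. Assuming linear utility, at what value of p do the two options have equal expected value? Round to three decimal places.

p = 0.455

p·18300 + (1−p)·6600 = 11927
11700p + 6600 = 11927
p = (11927 − 6600) / 11700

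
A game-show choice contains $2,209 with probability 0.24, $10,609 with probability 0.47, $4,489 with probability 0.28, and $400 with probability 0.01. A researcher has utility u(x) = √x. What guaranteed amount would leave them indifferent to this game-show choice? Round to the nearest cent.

E[u] = 0.24·√2209 + 0.47·√10609 + 0.28·√4489 + 0.01·√400 = 0.24·47 + 0.47·103 + 0.28·67 + 0.01·20 = 78.65
CE = (78.65)² = 6185.8225

$6,185.82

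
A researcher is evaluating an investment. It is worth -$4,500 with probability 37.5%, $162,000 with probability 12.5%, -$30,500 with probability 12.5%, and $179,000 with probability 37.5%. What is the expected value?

EV = 0.375 × (-4500) + 0.125 × 162000 + 0.125 × (-30500) + 0.375 × 179000 = -1687.5 + 20250 − 3812.5 + 67125 = 81875

$81,875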